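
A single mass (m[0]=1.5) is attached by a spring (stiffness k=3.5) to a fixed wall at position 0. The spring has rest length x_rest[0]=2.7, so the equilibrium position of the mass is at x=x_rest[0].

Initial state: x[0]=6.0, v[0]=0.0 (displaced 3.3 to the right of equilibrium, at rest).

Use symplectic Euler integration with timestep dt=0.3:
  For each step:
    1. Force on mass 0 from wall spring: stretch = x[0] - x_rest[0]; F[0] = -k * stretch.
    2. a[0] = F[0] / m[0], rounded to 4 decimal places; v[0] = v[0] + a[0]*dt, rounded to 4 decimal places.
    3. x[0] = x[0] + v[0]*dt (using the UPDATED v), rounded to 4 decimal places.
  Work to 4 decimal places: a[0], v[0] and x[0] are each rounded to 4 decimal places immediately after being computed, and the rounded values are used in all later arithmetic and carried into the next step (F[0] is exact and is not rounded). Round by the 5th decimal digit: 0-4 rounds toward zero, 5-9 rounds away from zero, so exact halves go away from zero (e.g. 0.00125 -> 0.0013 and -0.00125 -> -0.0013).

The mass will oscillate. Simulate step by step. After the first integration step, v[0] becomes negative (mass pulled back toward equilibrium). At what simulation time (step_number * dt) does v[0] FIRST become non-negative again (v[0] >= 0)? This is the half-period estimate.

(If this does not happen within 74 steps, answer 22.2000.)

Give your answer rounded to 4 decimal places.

Step 0: x=[6.0000] v=[0.0000]
Step 1: x=[5.3070] v=[-2.3100]
Step 2: x=[4.0665] v=[-4.1349]
Step 3: x=[2.5391] v=[-5.0915]
Step 4: x=[1.0454] v=[-4.9789]
Step 5: x=[-0.1008] v=[-3.8207]
Step 6: x=[-0.6588] v=[-1.8601]
Step 7: x=[-0.5115] v=[0.4911]
First v>=0 after going negative at step 7, time=2.1000

Answer: 2.1000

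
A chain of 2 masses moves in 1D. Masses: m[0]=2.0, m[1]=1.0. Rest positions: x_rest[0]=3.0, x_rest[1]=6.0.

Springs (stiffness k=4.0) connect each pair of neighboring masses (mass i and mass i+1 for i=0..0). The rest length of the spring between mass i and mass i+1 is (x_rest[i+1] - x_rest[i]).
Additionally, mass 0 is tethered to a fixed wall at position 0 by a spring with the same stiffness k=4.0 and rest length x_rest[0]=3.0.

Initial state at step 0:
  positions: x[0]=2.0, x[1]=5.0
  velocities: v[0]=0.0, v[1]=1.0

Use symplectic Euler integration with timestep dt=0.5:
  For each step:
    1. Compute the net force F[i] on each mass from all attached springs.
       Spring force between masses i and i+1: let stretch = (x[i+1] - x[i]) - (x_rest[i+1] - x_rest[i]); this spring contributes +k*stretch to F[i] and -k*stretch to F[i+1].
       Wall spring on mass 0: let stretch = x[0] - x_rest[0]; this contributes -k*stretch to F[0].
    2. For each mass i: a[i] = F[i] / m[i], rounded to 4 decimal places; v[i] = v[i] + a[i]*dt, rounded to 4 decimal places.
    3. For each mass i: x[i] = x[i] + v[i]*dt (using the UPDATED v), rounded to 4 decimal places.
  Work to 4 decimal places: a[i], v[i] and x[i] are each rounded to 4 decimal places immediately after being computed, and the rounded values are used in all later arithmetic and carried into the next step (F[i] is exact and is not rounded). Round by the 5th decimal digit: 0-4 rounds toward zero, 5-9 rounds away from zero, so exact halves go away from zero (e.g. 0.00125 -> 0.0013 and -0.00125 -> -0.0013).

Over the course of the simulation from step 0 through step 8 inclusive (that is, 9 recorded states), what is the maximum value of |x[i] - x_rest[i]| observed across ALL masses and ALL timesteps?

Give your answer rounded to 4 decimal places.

Step 0: x=[2.0000 5.0000] v=[0.0000 1.0000]
Step 1: x=[2.5000 5.5000] v=[1.0000 1.0000]
Step 2: x=[3.2500 6.0000] v=[1.5000 1.0000]
Step 3: x=[3.7500 6.7500] v=[1.0000 1.5000]
Step 4: x=[3.8750 7.5000] v=[0.2500 1.5000]
Step 5: x=[3.8750 7.6250] v=[0.0000 0.2500]
Step 6: x=[3.8125 7.0000] v=[-0.1250 -1.2500]
Step 7: x=[3.4375 6.1875] v=[-0.7500 -1.6250]
Step 8: x=[2.7188 5.6250] v=[-1.4375 -1.1250]
Max displacement = 1.6250

Answer: 1.6250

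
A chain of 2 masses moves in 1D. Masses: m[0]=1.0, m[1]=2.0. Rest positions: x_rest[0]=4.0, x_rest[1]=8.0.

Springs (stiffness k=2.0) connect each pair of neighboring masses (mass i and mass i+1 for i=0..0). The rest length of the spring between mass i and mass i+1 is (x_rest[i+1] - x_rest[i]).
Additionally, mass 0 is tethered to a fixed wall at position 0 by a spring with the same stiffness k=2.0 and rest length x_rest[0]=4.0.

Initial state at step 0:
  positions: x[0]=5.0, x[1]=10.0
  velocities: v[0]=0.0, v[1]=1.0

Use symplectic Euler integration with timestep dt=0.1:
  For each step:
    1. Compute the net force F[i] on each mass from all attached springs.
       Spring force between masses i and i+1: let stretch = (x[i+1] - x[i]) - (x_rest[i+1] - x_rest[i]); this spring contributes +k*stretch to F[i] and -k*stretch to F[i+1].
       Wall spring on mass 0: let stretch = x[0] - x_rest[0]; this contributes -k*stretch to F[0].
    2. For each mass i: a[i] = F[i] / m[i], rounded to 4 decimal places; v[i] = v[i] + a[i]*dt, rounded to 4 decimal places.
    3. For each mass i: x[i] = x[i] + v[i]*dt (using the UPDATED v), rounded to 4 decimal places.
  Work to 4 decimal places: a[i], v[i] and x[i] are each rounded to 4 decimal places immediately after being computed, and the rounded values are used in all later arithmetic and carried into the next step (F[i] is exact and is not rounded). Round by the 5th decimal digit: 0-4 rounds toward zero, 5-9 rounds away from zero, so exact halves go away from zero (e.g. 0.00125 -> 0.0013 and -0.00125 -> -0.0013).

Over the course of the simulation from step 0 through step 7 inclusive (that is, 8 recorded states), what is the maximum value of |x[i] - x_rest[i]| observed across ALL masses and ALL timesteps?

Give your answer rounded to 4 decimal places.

Step 0: x=[5.0000 10.0000] v=[0.0000 1.0000]
Step 1: x=[5.0000 10.0900] v=[0.0000 0.9000]
Step 2: x=[5.0018 10.1691] v=[0.0180 0.7910]
Step 3: x=[5.0069 10.2365] v=[0.0511 0.6743]
Step 4: x=[5.0165 10.2916] v=[0.0956 0.5513]
Step 5: x=[5.0312 10.3340] v=[0.1473 0.4238]
Step 6: x=[5.0514 10.3634] v=[0.2016 0.2935]
Step 7: x=[5.0768 10.3796] v=[0.2537 0.1623]
Max displacement = 2.3796

Answer: 2.3796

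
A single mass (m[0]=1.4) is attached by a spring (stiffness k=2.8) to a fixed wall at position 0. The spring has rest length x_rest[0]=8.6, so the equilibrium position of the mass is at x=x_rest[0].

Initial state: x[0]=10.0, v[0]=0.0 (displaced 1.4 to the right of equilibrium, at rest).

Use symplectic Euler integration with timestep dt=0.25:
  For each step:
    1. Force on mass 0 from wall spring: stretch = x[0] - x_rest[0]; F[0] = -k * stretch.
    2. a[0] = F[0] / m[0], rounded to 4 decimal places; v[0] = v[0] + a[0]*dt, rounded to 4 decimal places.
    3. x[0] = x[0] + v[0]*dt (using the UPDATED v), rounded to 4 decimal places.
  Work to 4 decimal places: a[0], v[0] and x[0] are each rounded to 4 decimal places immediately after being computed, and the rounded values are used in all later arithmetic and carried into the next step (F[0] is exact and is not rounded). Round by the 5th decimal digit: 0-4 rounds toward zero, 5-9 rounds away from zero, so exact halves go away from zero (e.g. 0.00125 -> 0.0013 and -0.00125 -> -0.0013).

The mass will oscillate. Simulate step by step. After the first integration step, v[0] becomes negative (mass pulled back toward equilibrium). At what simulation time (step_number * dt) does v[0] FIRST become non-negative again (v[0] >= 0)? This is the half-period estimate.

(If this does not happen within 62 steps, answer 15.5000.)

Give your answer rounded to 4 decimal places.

Answer: 2.2500

Derivation:
Step 0: x=[10.0000] v=[0.0000]
Step 1: x=[9.8250] v=[-0.7000]
Step 2: x=[9.4969] v=[-1.3125]
Step 3: x=[9.0567] v=[-1.7610]
Step 4: x=[8.5594] v=[-1.9894]
Step 5: x=[8.0671] v=[-1.9691]
Step 6: x=[7.6414] v=[-1.7027]
Step 7: x=[7.3356] v=[-1.2234]
Step 8: x=[7.1878] v=[-0.5912]
Step 9: x=[7.2165] v=[0.1149]
First v>=0 after going negative at step 9, time=2.2500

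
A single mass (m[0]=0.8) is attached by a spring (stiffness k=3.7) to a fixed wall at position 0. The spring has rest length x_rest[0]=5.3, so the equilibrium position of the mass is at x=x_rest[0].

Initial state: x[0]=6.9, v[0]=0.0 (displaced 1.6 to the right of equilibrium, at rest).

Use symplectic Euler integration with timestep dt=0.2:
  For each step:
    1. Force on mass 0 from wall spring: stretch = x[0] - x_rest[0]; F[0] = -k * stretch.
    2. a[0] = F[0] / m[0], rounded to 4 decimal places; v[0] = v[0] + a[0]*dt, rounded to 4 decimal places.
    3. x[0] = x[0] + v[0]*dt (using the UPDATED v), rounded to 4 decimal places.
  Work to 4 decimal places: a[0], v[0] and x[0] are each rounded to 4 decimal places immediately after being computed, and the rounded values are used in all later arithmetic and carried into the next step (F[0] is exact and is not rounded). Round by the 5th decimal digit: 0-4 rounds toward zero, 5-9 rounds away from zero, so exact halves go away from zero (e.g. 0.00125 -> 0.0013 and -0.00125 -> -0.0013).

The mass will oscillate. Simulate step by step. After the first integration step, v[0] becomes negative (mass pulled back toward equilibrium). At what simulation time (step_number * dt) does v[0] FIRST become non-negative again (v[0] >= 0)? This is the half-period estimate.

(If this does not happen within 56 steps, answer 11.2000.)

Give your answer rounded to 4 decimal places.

Answer: 1.6000

Derivation:
Step 0: x=[6.9000] v=[0.0000]
Step 1: x=[6.6040] v=[-1.4800]
Step 2: x=[6.0668] v=[-2.6862]
Step 3: x=[5.3877] v=[-3.3955]
Step 4: x=[4.6924] v=[-3.4766]
Step 5: x=[4.1095] v=[-2.9146]
Step 6: x=[3.7468] v=[-1.8134]
Step 7: x=[3.6715] v=[-0.3767]
Step 8: x=[3.8974] v=[1.1297]
First v>=0 after going negative at step 8, time=1.6000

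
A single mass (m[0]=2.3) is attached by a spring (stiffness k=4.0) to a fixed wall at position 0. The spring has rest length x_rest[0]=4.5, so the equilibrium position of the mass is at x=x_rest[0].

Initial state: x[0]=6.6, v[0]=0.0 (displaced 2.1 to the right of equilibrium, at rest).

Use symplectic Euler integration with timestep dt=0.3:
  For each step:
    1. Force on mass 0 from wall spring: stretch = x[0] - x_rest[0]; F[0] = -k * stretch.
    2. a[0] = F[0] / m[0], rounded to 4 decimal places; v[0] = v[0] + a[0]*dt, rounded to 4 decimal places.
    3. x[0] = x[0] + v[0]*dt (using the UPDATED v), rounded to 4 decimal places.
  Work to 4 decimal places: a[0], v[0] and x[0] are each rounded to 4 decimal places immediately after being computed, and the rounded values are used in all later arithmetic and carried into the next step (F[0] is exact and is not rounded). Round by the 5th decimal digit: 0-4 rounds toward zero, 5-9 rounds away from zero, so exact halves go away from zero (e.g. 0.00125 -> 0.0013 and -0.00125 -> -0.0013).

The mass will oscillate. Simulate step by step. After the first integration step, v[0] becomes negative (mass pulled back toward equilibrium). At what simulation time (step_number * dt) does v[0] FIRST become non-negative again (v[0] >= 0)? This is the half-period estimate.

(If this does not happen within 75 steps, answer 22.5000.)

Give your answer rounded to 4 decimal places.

Step 0: x=[6.6000] v=[0.0000]
Step 1: x=[6.2713] v=[-1.0957]
Step 2: x=[5.6653] v=[-2.0199]
Step 3: x=[4.8769] v=[-2.6279]
Step 4: x=[4.0295] v=[-2.8246]
Step 5: x=[3.2558] v=[-2.5791]
Step 6: x=[2.6768] v=[-1.9300]
Step 7: x=[2.3832] v=[-0.9788]
Step 8: x=[2.4209] v=[0.1256]
First v>=0 after going negative at step 8, time=2.4000

Answer: 2.4000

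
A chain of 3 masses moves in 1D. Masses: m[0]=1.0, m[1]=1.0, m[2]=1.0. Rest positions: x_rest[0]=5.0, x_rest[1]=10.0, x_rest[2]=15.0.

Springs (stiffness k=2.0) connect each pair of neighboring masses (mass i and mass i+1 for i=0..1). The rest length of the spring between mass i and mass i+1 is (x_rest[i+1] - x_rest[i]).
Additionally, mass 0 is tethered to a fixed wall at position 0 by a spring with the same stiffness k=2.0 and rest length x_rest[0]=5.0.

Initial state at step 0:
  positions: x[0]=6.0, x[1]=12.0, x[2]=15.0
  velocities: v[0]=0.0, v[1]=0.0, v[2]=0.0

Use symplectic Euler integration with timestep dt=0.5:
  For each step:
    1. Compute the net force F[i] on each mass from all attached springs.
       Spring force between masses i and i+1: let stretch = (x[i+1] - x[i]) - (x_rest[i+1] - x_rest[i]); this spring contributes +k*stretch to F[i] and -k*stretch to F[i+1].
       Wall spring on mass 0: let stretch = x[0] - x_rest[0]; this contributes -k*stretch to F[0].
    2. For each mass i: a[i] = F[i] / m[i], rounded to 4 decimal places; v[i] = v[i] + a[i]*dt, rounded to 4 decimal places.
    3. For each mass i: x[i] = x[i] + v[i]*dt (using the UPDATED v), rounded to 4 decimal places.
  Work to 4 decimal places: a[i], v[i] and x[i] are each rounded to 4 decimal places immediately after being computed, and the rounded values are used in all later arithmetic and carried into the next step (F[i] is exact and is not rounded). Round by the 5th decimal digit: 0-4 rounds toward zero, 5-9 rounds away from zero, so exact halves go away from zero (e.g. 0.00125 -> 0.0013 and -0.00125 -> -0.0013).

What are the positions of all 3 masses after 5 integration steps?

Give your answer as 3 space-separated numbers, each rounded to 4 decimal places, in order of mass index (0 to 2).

Answer: 5.0938 10.2188 14.4375

Derivation:
Step 0: x=[6.0000 12.0000 15.0000] v=[0.0000 0.0000 0.0000]
Step 1: x=[6.0000 10.5000 16.0000] v=[0.0000 -3.0000 2.0000]
Step 2: x=[5.2500 9.5000 16.7500] v=[-1.5000 -2.0000 1.5000]
Step 3: x=[4.0000 10.0000 16.3750] v=[-2.5000 1.0000 -0.7500]
Step 4: x=[3.7500 10.6875 15.3125] v=[-0.5000 1.3750 -2.1250]
Step 5: x=[5.0938 10.2188 14.4375] v=[2.6875 -0.9375 -1.7500]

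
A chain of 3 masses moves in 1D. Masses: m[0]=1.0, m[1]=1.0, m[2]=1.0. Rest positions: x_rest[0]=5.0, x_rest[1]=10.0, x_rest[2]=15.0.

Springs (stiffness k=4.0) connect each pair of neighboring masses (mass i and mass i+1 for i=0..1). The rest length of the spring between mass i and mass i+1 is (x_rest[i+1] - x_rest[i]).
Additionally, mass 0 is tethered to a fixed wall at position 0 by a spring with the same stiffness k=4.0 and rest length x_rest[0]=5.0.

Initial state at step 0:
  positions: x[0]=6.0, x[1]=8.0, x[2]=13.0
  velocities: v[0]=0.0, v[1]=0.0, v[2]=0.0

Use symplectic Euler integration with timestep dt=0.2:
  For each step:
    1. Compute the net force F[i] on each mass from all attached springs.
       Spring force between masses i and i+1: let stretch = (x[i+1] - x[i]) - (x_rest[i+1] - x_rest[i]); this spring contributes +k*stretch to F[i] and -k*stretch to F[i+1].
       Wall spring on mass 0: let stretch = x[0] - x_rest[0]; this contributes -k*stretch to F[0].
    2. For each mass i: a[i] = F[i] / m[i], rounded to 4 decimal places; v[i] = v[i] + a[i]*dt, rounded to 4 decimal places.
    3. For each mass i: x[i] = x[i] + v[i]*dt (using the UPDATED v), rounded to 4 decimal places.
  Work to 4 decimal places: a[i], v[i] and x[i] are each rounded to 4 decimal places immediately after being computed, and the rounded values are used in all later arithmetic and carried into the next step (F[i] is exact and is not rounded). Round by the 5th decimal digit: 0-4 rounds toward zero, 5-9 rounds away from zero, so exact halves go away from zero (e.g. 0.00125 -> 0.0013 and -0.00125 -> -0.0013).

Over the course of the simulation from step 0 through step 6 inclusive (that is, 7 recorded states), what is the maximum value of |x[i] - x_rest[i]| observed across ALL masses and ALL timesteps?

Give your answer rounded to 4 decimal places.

Answer: 2.0293

Derivation:
Step 0: x=[6.0000 8.0000 13.0000] v=[0.0000 0.0000 0.0000]
Step 1: x=[5.3600 8.4800 13.0000] v=[-3.2000 2.4000 0.0000]
Step 2: x=[4.3616 9.1840 13.0768] v=[-4.9920 3.5200 0.3840]
Step 3: x=[3.4369 9.7393 13.3308] v=[-4.6234 2.7763 1.2698]
Step 4: x=[2.9707 9.8608 13.8101] v=[-2.3310 0.6076 2.3966]
Step 5: x=[3.1316 9.5118 14.4575] v=[0.8045 -1.7450 3.2372]
Step 6: x=[3.8123 8.9333 15.1136] v=[3.4034 -2.8926 3.2806]
Max displacement = 2.0293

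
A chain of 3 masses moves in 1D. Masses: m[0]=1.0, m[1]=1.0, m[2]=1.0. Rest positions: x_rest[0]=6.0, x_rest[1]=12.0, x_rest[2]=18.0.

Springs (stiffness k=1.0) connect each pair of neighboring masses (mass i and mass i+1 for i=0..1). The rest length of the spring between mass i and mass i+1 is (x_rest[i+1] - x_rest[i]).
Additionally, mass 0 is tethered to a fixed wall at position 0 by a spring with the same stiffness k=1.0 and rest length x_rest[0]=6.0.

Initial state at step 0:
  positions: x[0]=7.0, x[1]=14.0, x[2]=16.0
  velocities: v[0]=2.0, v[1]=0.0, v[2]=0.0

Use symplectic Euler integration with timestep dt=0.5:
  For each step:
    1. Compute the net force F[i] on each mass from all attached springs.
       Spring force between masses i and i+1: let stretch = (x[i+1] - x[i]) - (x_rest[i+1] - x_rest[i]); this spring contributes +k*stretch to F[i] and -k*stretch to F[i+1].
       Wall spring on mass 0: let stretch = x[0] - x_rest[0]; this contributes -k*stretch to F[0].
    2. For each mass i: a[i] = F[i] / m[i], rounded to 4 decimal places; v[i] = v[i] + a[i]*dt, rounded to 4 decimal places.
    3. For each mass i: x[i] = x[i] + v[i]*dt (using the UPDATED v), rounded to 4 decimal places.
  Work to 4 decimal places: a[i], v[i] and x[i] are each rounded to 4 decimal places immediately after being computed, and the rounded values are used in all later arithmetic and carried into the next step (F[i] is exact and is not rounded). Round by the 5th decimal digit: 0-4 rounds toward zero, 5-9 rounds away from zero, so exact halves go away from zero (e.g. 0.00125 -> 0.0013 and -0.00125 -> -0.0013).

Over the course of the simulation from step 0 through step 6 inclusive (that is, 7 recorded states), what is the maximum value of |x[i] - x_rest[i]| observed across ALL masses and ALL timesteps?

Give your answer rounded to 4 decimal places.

Step 0: x=[7.0000 14.0000 16.0000] v=[2.0000 0.0000 0.0000]
Step 1: x=[8.0000 12.7500 17.0000] v=[2.0000 -2.5000 2.0000]
Step 2: x=[8.1875 11.3750 18.4375] v=[0.3750 -2.7500 2.8750]
Step 3: x=[7.1250 10.9688 19.6094] v=[-2.1250 -0.8125 2.3438]
Step 4: x=[5.2422 11.7618 20.1212] v=[-3.7656 1.5859 1.0235]
Step 5: x=[3.6788 13.0147 20.0431] v=[-3.1269 2.5058 -0.1562]
Step 6: x=[3.5296 13.6908 19.7079] v=[-0.2984 1.3521 -0.6704]
Max displacement = 2.4704

Answer: 2.4704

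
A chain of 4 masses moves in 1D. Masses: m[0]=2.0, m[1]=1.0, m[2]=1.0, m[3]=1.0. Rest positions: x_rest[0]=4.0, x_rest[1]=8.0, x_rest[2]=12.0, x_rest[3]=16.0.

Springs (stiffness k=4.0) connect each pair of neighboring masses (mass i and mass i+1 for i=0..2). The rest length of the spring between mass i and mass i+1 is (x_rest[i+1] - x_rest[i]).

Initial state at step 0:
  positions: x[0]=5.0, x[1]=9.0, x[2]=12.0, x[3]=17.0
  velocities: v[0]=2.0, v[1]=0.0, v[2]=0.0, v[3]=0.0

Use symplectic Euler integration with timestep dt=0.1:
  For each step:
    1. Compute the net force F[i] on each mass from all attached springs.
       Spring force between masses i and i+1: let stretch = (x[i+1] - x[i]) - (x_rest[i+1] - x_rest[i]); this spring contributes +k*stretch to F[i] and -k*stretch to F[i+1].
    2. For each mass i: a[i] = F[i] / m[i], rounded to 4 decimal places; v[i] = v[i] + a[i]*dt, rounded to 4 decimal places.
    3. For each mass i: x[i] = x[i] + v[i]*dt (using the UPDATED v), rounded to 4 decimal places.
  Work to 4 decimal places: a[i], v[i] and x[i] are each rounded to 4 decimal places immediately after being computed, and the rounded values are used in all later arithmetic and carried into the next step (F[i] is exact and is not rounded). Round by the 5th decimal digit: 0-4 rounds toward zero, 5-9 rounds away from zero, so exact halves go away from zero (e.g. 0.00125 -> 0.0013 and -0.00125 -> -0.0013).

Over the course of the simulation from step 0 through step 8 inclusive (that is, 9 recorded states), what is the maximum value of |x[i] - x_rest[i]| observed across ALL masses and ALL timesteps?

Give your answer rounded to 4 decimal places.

Answer: 2.2069

Derivation:
Step 0: x=[5.0000 9.0000 12.0000 17.0000] v=[2.0000 0.0000 0.0000 0.0000]
Step 1: x=[5.2000 8.9600 12.0800 16.9600] v=[2.0000 -0.4000 0.8000 -0.4000]
Step 2: x=[5.3952 8.8944 12.2304 16.8848] v=[1.9520 -0.6560 1.5040 -0.7520]
Step 3: x=[5.5804 8.8223 12.4335 16.7834] v=[1.8518 -0.7213 2.0314 -1.0138]
Step 4: x=[5.7504 8.7649 12.6662 16.6680] v=[1.7002 -0.5736 2.3269 -1.1538]
Step 5: x=[5.9007 8.7430 12.9029 16.5526] v=[1.5031 -0.2189 2.3671 -1.1545]
Step 6: x=[6.0279 8.7738 13.1192 16.4512] v=[1.2716 0.3081 2.1630 -1.0144]
Step 7: x=[6.1300 8.8686 13.2950 16.3765] v=[1.0208 0.9479 1.7576 -0.7472]
Step 8: x=[6.2069 9.0309 13.4170 16.3385] v=[0.7685 1.6230 1.2196 -0.3798]
Max displacement = 2.2069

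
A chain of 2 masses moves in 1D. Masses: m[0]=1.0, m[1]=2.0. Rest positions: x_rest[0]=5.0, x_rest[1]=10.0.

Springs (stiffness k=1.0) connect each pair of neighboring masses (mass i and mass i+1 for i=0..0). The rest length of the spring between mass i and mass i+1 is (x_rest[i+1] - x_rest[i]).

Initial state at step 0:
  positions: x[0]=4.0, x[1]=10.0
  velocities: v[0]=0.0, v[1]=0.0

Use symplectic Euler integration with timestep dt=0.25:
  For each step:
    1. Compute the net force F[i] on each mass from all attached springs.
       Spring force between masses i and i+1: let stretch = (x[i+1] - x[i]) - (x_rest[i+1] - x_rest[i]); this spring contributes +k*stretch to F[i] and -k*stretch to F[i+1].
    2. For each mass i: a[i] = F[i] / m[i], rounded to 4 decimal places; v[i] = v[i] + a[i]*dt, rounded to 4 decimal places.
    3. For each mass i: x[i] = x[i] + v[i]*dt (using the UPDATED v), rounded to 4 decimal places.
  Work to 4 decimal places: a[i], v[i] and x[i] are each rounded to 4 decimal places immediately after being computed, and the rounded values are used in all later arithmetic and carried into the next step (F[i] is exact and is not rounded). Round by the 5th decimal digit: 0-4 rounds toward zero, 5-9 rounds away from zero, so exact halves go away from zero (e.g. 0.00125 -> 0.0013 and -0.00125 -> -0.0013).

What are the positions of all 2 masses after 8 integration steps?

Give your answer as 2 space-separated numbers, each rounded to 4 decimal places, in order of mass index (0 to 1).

Answer: 5.2494 9.3753

Derivation:
Step 0: x=[4.0000 10.0000] v=[0.0000 0.0000]
Step 1: x=[4.0625 9.9688] v=[0.2500 -0.1250]
Step 2: x=[4.1817 9.9092] v=[0.4766 -0.2383]
Step 3: x=[4.3463 9.8269] v=[0.6585 -0.3293]
Step 4: x=[4.5410 9.7296] v=[0.7787 -0.3894]
Step 5: x=[4.7475 9.6264] v=[0.8259 -0.4130]
Step 6: x=[4.9464 9.5269] v=[0.7956 -0.3979]
Step 7: x=[5.1191 9.4405] v=[0.6907 -0.3455]
Step 8: x=[5.2494 9.3753] v=[0.5211 -0.2607]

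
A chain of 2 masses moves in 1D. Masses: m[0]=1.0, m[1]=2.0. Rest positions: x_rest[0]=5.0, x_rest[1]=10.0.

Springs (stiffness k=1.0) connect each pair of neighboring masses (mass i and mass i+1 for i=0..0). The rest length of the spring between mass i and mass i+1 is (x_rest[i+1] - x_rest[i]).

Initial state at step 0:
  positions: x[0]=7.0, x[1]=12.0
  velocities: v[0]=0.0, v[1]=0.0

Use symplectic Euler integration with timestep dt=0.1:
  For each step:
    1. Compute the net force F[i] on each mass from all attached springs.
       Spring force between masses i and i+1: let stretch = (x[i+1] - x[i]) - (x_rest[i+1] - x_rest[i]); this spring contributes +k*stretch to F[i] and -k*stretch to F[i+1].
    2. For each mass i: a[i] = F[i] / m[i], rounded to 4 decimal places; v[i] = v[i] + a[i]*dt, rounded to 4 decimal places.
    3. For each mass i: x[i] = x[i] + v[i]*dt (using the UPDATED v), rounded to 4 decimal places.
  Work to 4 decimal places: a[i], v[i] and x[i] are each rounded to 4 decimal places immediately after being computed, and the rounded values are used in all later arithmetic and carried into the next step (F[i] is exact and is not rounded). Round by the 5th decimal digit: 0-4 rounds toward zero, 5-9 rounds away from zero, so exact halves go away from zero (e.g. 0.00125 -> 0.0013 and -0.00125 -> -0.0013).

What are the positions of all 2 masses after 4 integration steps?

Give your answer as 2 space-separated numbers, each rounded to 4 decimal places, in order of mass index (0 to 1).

Step 0: x=[7.0000 12.0000] v=[0.0000 0.0000]
Step 1: x=[7.0000 12.0000] v=[0.0000 0.0000]
Step 2: x=[7.0000 12.0000] v=[0.0000 0.0000]
Step 3: x=[7.0000 12.0000] v=[0.0000 0.0000]
Step 4: x=[7.0000 12.0000] v=[0.0000 0.0000]

Answer: 7.0000 12.0000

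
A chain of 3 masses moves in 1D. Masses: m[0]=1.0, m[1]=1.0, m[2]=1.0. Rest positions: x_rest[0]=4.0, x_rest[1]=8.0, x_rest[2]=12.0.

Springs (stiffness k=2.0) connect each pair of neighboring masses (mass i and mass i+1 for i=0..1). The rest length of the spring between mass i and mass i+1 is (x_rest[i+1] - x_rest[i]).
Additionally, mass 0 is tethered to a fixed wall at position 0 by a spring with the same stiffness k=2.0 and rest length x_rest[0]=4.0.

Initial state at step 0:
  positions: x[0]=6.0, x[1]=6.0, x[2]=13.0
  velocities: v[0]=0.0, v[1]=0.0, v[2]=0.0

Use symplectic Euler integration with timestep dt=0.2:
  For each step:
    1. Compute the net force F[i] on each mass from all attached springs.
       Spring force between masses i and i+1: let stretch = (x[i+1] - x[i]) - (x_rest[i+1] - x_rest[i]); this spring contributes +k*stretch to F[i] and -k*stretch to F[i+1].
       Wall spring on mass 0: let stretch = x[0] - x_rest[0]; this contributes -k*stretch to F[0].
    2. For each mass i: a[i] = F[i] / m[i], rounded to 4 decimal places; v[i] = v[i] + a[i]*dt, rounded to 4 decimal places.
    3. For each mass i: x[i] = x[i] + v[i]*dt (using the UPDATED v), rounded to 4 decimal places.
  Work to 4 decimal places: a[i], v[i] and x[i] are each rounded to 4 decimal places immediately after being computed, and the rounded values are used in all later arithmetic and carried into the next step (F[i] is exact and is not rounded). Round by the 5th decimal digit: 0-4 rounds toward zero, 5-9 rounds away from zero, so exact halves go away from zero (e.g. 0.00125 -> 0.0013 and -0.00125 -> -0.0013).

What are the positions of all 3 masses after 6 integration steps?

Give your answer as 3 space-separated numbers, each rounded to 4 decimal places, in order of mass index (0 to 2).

Answer: 2.1492 10.2597 11.2073

Derivation:
Step 0: x=[6.0000 6.0000 13.0000] v=[0.0000 0.0000 0.0000]
Step 1: x=[5.5200 6.5600 12.7600] v=[-2.4000 2.8000 -1.2000]
Step 2: x=[4.6816 7.5328 12.3440] v=[-4.1920 4.8640 -2.0800]
Step 3: x=[3.6968 8.6624 11.8631] v=[-4.9242 5.6480 -2.4045]
Step 4: x=[2.8135 9.6508 11.4461] v=[-4.4167 4.9420 -2.0848]
Step 5: x=[2.2521 10.2358 11.2055] v=[-2.8072 2.9252 -1.2029]
Step 6: x=[2.1492 10.2597 11.2073] v=[-0.5146 0.1196 0.0092]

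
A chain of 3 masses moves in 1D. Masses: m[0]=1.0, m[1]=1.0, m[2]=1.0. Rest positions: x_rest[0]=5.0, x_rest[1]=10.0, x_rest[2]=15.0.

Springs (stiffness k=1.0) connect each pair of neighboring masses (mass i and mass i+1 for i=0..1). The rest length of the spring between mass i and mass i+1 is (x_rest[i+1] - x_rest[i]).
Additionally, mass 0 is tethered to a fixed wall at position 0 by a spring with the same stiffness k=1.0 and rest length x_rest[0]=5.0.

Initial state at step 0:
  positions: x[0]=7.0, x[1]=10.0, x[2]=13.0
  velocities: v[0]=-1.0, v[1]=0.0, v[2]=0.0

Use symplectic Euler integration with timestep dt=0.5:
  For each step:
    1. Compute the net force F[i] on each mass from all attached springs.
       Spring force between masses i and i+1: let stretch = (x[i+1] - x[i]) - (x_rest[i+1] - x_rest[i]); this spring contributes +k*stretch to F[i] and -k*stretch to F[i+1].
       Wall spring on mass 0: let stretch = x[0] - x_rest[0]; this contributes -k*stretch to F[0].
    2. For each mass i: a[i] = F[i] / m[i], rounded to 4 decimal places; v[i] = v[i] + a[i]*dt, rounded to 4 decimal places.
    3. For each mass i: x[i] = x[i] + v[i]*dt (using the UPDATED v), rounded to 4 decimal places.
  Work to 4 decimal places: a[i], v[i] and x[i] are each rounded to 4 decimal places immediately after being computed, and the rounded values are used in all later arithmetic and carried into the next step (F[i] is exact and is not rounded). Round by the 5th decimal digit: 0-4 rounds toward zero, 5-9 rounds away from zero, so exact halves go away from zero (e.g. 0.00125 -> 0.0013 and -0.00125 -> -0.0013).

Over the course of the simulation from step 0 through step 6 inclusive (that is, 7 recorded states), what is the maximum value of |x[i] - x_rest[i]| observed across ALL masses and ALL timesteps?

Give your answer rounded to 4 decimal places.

Answer: 2.6172

Derivation:
Step 0: x=[7.0000 10.0000 13.0000] v=[-1.0000 0.0000 0.0000]
Step 1: x=[5.5000 10.0000 13.5000] v=[-3.0000 0.0000 1.0000]
Step 2: x=[3.7500 9.7500 14.3750] v=[-3.5000 -0.5000 1.7500]
Step 3: x=[2.5625 9.1563 15.3438] v=[-2.3750 -1.1875 1.9375]
Step 4: x=[2.3828 8.4610 16.0157] v=[-0.3594 -1.3907 1.3438]
Step 5: x=[3.1270 8.1348 16.0490] v=[1.4883 -0.6525 0.0665]
Step 6: x=[4.3414 8.5352 15.3537] v=[2.4287 0.8007 -1.3906]
Max displacement = 2.6172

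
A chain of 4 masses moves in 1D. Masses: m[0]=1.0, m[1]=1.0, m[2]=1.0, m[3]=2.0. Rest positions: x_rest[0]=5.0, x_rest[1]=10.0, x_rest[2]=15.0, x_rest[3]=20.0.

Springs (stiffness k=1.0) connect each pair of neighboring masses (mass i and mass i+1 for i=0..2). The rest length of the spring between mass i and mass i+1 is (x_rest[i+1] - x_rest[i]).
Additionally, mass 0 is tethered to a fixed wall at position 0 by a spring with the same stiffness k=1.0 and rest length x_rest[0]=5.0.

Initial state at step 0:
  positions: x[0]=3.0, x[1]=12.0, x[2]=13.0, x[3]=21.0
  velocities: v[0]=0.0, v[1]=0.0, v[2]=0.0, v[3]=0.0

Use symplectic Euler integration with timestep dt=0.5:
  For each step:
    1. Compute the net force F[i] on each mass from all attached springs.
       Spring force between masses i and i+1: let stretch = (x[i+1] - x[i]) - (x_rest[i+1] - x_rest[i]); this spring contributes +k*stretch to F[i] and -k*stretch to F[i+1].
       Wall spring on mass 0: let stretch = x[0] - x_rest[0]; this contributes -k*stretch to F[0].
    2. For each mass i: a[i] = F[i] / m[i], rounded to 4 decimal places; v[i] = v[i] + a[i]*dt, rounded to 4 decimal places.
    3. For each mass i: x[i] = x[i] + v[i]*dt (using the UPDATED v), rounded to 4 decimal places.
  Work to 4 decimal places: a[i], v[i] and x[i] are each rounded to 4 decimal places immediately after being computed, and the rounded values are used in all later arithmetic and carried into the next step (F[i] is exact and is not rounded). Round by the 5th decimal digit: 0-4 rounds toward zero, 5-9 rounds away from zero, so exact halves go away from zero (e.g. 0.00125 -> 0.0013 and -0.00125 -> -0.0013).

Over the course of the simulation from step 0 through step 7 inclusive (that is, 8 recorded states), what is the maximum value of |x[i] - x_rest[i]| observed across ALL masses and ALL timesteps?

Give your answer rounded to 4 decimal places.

Step 0: x=[3.0000 12.0000 13.0000 21.0000] v=[0.0000 0.0000 0.0000 0.0000]
Step 1: x=[4.5000 10.0000 14.7500 20.6250] v=[3.0000 -4.0000 3.5000 -0.7500]
Step 2: x=[6.2500 7.8125 16.7813 20.1406] v=[3.5000 -4.3750 4.0625 -0.9688]
Step 3: x=[6.8282 7.4766 17.4102 19.8613] v=[1.1563 -0.6719 1.2578 -0.5586]
Step 4: x=[5.8614 9.4620 16.1685 19.9007] v=[-1.9336 3.9707 -2.4835 0.0787]
Step 5: x=[4.3294 12.2239 14.1832 20.0986] v=[-3.0640 5.5237 -3.9707 0.3957]
Step 6: x=[3.6887 13.5020 13.1869 20.1821] v=[-1.2815 2.5561 -1.9927 0.1669]
Step 7: x=[4.5791 12.2480 14.0182 20.0162] v=[1.7808 -2.5081 1.6625 -0.3319]
Max displacement = 3.5020

Answer: 3.5020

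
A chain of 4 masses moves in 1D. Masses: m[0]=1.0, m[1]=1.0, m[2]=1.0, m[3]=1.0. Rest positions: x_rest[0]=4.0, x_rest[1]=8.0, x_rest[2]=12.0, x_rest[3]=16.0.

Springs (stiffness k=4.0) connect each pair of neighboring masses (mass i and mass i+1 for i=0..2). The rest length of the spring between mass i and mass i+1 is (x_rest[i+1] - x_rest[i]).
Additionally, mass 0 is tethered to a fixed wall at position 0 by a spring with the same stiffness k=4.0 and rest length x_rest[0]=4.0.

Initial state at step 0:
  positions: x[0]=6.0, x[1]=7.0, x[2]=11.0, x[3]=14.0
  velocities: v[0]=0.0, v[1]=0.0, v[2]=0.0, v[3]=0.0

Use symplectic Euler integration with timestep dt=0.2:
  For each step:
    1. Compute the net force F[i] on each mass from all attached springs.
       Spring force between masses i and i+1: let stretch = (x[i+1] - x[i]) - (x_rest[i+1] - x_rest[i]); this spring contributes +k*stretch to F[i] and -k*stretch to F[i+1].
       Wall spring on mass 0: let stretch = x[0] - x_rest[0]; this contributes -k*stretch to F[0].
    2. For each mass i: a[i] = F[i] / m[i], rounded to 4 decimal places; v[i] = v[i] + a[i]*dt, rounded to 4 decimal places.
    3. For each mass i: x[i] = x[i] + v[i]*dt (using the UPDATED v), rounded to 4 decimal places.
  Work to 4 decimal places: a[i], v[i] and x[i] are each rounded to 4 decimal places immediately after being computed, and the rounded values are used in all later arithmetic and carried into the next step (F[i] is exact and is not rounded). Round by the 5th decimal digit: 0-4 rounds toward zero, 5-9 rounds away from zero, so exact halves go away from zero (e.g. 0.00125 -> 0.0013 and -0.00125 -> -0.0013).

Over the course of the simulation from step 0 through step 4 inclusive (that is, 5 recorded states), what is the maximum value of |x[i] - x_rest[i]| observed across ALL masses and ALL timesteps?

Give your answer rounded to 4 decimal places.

Answer: 2.0195

Derivation:
Step 0: x=[6.0000 7.0000 11.0000 14.0000] v=[0.0000 0.0000 0.0000 0.0000]
Step 1: x=[5.2000 7.4800 10.8400 14.1600] v=[-4.0000 2.4000 -0.8000 0.8000]
Step 2: x=[3.9328 8.1328 10.6736 14.4288] v=[-6.3360 3.2640 -0.8320 1.3440]
Step 3: x=[2.7084 8.5201 10.7015 14.7368] v=[-6.1222 1.9366 0.1395 1.5398]
Step 4: x=[1.9805 8.3266 11.0260 15.0391] v=[-3.6396 -0.9676 1.6226 1.5116]
Max displacement = 2.0195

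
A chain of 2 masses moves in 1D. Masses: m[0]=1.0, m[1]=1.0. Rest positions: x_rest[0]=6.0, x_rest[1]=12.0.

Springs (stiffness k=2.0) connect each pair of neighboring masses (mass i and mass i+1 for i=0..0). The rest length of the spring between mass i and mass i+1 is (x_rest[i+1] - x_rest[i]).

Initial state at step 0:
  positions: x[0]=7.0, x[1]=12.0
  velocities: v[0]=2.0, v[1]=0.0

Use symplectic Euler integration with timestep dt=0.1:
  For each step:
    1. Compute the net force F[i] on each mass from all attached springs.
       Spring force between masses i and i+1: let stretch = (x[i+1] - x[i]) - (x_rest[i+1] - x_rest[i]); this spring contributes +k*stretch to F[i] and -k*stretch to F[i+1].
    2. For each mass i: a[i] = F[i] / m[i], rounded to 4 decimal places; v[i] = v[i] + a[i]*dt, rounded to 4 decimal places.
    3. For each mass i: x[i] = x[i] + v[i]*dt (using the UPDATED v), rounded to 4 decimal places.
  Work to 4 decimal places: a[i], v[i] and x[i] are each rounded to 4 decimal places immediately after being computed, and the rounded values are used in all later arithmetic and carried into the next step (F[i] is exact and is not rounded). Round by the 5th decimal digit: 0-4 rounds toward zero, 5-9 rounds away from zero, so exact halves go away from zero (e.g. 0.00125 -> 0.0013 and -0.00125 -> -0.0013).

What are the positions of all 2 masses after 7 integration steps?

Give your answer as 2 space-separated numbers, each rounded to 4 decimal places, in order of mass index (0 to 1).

Answer: 7.7297 12.6703

Derivation:
Step 0: x=[7.0000 12.0000] v=[2.0000 0.0000]
Step 1: x=[7.1800 12.0200] v=[1.8000 0.2000]
Step 2: x=[7.3368 12.0632] v=[1.5680 0.4320]
Step 3: x=[7.4681 12.1319] v=[1.3133 0.6867]
Step 4: x=[7.5727 12.2273] v=[1.0461 0.9539]
Step 5: x=[7.6504 12.3496] v=[0.7770 1.2230]
Step 6: x=[7.7021 12.4979] v=[0.5168 1.4832]
Step 7: x=[7.7297 12.6703] v=[0.2760 1.7240]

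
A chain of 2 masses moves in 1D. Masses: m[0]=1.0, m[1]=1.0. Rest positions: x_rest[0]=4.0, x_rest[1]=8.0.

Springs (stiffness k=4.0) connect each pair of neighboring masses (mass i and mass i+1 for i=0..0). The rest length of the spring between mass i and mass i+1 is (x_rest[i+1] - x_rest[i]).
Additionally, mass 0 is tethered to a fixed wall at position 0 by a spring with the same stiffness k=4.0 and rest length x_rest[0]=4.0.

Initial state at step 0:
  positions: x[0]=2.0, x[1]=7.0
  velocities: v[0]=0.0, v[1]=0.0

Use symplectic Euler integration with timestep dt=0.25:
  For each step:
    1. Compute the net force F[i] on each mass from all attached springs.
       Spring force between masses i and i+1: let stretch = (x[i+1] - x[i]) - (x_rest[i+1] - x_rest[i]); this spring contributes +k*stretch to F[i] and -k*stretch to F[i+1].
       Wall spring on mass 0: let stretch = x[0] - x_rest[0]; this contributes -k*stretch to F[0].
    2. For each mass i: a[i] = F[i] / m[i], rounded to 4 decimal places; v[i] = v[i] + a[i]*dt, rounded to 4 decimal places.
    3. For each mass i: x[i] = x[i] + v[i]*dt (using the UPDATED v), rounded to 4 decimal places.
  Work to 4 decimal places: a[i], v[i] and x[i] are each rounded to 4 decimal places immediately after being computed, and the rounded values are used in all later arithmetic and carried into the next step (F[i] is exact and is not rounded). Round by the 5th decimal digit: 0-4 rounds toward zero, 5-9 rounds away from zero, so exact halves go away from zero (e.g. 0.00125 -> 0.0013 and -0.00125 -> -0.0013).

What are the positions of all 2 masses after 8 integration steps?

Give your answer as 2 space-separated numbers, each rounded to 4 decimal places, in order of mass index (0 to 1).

Answer: 4.1214 9.9065

Derivation:
Step 0: x=[2.0000 7.0000] v=[0.0000 0.0000]
Step 1: x=[2.7500 6.7500] v=[3.0000 -1.0000]
Step 2: x=[3.8125 6.5000] v=[4.2500 -1.0000]
Step 3: x=[4.5938 6.5781] v=[3.1250 0.3125]
Step 4: x=[4.7227 7.1602] v=[0.5155 2.3282]
Step 5: x=[4.2803 8.1329] v=[-1.7697 3.8907]
Step 6: x=[3.7310 9.1424] v=[-2.1974 4.0381]
Step 7: x=[3.6018 9.7991] v=[-0.5170 2.6267]
Step 8: x=[4.1214 9.9065] v=[2.0785 0.4294]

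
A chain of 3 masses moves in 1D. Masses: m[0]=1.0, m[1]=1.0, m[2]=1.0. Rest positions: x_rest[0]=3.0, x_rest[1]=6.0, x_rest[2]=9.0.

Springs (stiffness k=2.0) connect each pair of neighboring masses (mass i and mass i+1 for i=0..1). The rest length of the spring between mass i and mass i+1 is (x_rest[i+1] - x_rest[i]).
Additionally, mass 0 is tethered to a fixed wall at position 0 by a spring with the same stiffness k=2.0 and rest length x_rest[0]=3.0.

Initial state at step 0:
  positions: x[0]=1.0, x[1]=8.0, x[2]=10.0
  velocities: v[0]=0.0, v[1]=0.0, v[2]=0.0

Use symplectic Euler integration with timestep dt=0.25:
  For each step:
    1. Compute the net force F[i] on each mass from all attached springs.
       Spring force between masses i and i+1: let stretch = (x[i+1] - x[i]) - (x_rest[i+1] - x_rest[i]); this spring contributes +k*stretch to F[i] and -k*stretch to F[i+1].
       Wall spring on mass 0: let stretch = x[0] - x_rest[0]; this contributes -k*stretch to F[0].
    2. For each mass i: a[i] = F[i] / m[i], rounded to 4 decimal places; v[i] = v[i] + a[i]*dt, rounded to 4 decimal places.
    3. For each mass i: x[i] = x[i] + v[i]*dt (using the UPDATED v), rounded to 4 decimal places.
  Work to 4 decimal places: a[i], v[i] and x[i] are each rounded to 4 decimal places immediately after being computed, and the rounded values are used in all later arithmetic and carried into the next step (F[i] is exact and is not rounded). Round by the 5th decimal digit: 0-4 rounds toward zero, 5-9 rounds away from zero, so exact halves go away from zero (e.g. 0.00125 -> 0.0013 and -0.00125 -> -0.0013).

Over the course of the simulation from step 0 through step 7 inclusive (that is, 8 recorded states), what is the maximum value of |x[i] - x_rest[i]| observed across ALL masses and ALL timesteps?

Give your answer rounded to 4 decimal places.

Step 0: x=[1.0000 8.0000 10.0000] v=[0.0000 0.0000 0.0000]
Step 1: x=[1.7500 7.3750 10.1250] v=[3.0000 -2.5000 0.5000]
Step 2: x=[2.9844 6.3906 10.2813] v=[4.9375 -3.9375 0.6250]
Step 3: x=[4.2715 5.4668 10.3262] v=[5.1484 -3.6953 0.1797]
Step 4: x=[5.1741 5.0010 10.1387] v=[3.6103 -1.8633 -0.7500]
Step 5: x=[5.4083 5.1990 9.6840] v=[0.9367 0.7921 -1.8189]
Step 6: x=[4.9403 5.9838 9.0437] v=[-1.8721 3.1393 -2.5614]
Step 7: x=[3.9852 7.0207 8.3959] v=[-3.8205 4.1475 -2.5914]
Max displacement = 2.4083

Answer: 2.4083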